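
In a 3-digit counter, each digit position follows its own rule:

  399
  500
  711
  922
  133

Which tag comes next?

First digit: +2 each step, mod 10; 3, 5, 7, 9, 1 → 3.
Second digit: 9, 0, 1, 2, 3 → 4 (+1 each step, mod 10).
Third digit: 9, 0, 1, 2, 3 → 4 (+1 each step, mod 10).
So the next tag is 344.

344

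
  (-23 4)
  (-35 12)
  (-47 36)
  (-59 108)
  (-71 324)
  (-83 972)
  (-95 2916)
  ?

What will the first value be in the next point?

-107

First value: -23, -35, -47, -59, -71, -83, -95 → -107 (−12 each step).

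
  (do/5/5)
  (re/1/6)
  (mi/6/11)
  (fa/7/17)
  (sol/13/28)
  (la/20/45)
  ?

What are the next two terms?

(ti/33/73), (do/53/118)

Note: runs through the solfège scale do→ti, so do, re, mi, fa, sol, la → ti → do.
Second slot: each term is the sum of the two before it; 5, 1, 6, 7, 13, 20 → 33 → 53.
Third slot goes 5, 6, 11, 17, 28, 45 → 73 → 118 (each term is the sum of the two before it).
Putting the parts together: (ti/33/73) and then (do/53/118).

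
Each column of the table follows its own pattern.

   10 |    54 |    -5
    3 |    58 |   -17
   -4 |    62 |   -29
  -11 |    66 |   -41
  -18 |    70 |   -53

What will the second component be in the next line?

For the second component, +4 each step: 54, 58, 62, 66, 70 → 74.

74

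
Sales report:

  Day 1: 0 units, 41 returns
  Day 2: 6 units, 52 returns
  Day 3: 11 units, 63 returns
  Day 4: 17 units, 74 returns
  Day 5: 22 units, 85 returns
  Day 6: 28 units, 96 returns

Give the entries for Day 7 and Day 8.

33 units, 107 returns; 39 units, 118 returns

Units: alternating steps +6, +5, +6, +5, …; 0, 6, 11, 17, 22, 28 → 33 → 39.
Returns — +11 each step: 41, 52, 63, 74, 85, 96 → 107 → 118.
Putting the parts together: 33 units, 107 returns and then 39 units, 118 returns.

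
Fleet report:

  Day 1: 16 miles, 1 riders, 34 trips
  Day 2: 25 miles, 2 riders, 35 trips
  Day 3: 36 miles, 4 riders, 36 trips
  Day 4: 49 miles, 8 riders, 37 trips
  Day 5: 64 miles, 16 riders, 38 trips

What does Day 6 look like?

Miles: 16, 25, 36, 49, 64 → 81 (perfect squares: 4², 5², 6², …).
Riders: 1, 2, 4, 8, 16 → 32 (×2 each step).
Trips goes 34, 35, 36, 37, 38 → 39 (+1 each step).
So the next row is 81 miles, 32 riders, 39 trips.

81 miles, 32 riders, 39 trips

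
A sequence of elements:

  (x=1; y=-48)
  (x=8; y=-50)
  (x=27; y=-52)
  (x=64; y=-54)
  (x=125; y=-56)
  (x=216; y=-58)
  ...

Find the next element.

X: 1, 8, 27, 64, 125, 216 → 343 (perfect cubes: 1³, 2³, 3³, …).
Y — −2 each step: -48, -50, -52, -54, -56, -58 → -60.
Putting it together: (x=343; y=-60).

(x=343; y=-60)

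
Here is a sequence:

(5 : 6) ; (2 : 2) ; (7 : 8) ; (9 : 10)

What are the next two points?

(16 : 18), (25 : 28)

First value: each term is the sum of the two before it; 5, 2, 7, 9 → 16 → 25.
Second value: 6, 2, 8, 10 → 18 → 28 (each term is the sum of the two before it).
So the next two points are (16 : 18) and (25 : 28).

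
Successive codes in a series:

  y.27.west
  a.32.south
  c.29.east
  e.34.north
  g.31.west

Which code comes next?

i.36.south

Letter: letters move forward 2 places in the alphabet, wrapping Z→A, so y, a, c, e, g → i.
Second component: alternating steps +5, −3, +5, −3, …, so 27, 32, 29, 34, 31 → 36.
Direction: repeats west → south → east → north; west, south, east, north, west → south.
Putting it together: i.36.south.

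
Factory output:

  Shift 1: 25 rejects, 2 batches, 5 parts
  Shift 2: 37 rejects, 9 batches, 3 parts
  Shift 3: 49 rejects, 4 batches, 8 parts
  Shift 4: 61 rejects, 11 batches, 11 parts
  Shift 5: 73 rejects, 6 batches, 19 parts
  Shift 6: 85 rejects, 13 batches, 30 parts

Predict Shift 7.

97 rejects, 8 batches, 49 parts

Rejects goes 25, 37, 49, 61, 73, 85 → 97 (+12 each step).
Batches — alternating steps +7, −5, +7, −5, …: 2, 9, 4, 11, 6, 13 → 8.
For the parts, each term is the sum of the two before it: 5, 3, 8, 11, 19, 30 → 49.
Putting it together: 97 rejects, 8 batches, 49 parts.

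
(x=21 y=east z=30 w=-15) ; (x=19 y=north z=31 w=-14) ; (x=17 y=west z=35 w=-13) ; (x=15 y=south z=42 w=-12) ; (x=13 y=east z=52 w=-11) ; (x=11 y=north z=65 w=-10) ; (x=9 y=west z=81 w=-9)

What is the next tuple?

X: 21, 19, 17, 15, 13, 11, 9 → 7 (−2 each step).
Y: east, north, west, south, east, north, west → south (repeats east → north → west → south).
For the z, differences are 1, 4, 7, … (increasing by 3 each time): 30, 31, 35, 42, 52, 65, 81 → 100.
W goes -15, -14, -13, -12, -11, -10, -9 → -8 (+1 each step).
Combining the parts gives (x=7 y=south z=100 w=-8).

(x=7 y=south z=100 w=-8)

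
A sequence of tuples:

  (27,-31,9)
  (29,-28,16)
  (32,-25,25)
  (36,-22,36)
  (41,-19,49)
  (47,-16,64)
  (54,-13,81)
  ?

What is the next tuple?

(62,-10,100)

First part: 27, 29, 32, 36, 41, 47, 54 → 62 (differences are 2, 3, 4, … (increasing by 1 each time)).
Second part — +3 each step: -31, -28, -25, -22, -19, -16, -13 → -10.
Third part: perfect squares: 3², 4², 5², …, so 9, 16, 25, 36, 49, 64, 81 → 100.
So the next tuple is (62,-10,100).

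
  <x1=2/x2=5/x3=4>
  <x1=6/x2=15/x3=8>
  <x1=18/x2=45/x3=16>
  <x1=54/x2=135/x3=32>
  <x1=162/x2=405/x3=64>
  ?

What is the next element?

X1: 2, 6, 18, 54, 162 → 486 (×3 each step).
X2: ×3 each step, so 5, 15, 45, 135, 405 → 1215.
X3 — ×2 each step: 4, 8, 16, 32, 64 → 128.
Putting it together: <x1=486/x2=1215/x3=128>.

<x1=486/x2=1215/x3=128>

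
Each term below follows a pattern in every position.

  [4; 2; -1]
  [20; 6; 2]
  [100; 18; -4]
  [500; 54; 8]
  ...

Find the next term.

[2500; 162; -16]

First value — ×5 each step: 4, 20, 100, 500 → 2500.
Second value: ×3 each step, so 2, 6, 18, 54 → 162.
Third value: ×(-2) each step, so -1, 2, -4, 8 → -16.
So the next term is [2500; 162; -16].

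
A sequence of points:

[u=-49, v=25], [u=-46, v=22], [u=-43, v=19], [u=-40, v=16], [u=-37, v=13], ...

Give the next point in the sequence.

[u=-34, v=10]

U goes -49, -46, -43, -40, -37 → -34 (+3 each step).
V goes 25, 22, 19, 16, 13 → 10 (together with the u always sums to -24).
So the next point is [u=-34, v=10].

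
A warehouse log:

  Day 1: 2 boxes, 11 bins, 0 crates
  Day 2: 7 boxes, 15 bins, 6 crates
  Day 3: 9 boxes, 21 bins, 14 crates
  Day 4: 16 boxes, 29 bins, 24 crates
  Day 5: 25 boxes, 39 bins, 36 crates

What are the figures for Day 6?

Boxes goes 2, 7, 9, 16, 25 → 41 (each term is the sum of the two before it).
Bins goes 11, 15, 21, 29, 39 → 51 (differences are 4, 6, 8, … (increasing by 2 each time)).
Crates: differences are 6, 8, 10, … (increasing by 2 each time), so 0, 6, 14, 24, 36 → 50.
Combining the parts gives 41 boxes, 51 bins, 50 crates.

41 boxes, 51 bins, 50 crates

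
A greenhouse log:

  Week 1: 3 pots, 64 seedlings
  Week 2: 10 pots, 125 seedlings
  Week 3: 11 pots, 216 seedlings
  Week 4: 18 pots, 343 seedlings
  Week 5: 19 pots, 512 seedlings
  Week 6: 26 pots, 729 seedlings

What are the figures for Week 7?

27 pots, 1000 seedlings

For the pots, alternating steps +7, +1, +7, +1, …: 3, 10, 11, 18, 19, 26 → 27.
Seedlings goes 64, 125, 216, 343, 512, 729 → 1000 (perfect cubes: 4³, 5³, 6³, …).
So the next row is 27 pots, 1000 seedlings.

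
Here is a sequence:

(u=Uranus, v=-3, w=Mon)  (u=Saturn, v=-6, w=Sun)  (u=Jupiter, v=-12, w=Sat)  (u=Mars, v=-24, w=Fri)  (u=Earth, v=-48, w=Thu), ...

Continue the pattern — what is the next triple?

(u=Venus, v=-96, w=Wed)

For the u, runs backward through the planets Mercury→Neptune: Uranus, Saturn, Jupiter, Mars, Earth → Venus.
V — ×2 each step: -3, -6, -12, -24, -48 → -96.
W: Mon, Sun, Sat, Fri, Thu → Wed (runs backward through the weekdays Mon→Sun).
Putting it together: (u=Venus, v=-96, w=Wed).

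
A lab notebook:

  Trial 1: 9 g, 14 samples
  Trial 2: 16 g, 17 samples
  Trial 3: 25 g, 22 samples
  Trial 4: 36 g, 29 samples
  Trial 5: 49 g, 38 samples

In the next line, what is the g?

64

G: perfect squares: 3², 4², 5², …; 9, 16, 25, 36, 49 → 64.
Samples: differences are 3, 5, 7, … (increasing by 2 each time); 14, 17, 22, 29, 38 → 49.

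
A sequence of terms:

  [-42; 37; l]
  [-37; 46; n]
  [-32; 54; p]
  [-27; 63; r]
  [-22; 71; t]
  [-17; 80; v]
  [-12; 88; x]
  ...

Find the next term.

[-7; 97; z]

First entry: +5 each step, so -42, -37, -32, -27, -22, -17, -12 → -7.
Second entry: alternating steps +9, +8, +9, +8, …, so 37, 46, 54, 63, 71, 80, 88 → 97.
Letter goes l, n, p, r, t, v, x → z (letters move forward 2 places in the alphabet).
Putting it together: [-7; 97; z].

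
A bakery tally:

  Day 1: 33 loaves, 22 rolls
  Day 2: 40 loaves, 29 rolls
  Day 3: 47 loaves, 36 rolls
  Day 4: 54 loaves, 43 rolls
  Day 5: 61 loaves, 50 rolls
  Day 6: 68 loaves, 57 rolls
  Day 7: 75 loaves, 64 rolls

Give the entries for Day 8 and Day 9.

Loaves goes 33, 40, 47, 54, 61, 68, 75 → 82 → 89 (+7 each step).
For the rolls, +7 each step: 22, 29, 36, 43, 50, 57, 64 → 71 → 78.
So the next two rows are 82 loaves, 71 rolls and 89 loaves, 78 rolls.

82 loaves, 71 rolls; 89 loaves, 78 rolls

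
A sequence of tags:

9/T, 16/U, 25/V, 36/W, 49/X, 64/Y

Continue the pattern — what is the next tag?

81/Z

For the first component, perfect squares: 3², 4², 5², …: 9, 16, 25, 36, 49, 64 → 81.
Letter: T, U, V, W, X, Y → Z (letters move forward 1 place in the alphabet).
Putting it together: 81/Z.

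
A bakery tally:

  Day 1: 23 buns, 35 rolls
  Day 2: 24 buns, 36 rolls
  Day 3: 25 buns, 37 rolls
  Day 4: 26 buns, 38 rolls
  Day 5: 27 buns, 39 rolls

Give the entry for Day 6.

Buns goes 23, 24, 25, 26, 27 → 28 (+1 each step).
Rolls goes 35, 36, 37, 38, 39 → 40 (always 12 more than the buns).
So the next record is 28 buns, 40 rolls.

28 buns, 40 rolls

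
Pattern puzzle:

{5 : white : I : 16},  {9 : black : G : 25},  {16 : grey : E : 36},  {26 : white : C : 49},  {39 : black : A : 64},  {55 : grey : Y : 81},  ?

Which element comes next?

First entry: 5, 9, 16, 26, 39, 55 → 74 (differences are 4, 7, 10, … (increasing by 3 each time)).
Shade: white, black, grey, white, black, grey → white (repeats white → black → grey).
Letter: letters move back 2 places in the alphabet, wrapping A→Z, so I, G, E, C, A, Y → W.
Fourth entry: perfect squares: 4², 5², 6², …; 16, 25, 36, 49, 64, 81 → 100.
So the next element is {74 : white : W : 100}.

{74 : white : W : 100}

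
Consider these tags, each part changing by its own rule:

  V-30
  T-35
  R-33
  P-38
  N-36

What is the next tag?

L-41

Letter: letters move back 2 places in the alphabet, so V, T, R, P, N → L.
Second component: alternating steps +5, −2, +5, −2, …; 30, 35, 33, 38, 36 → 41.
Combining the parts gives L-41.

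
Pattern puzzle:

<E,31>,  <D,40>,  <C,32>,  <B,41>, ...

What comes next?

Letter: E, D, C, B → A (letters move back 1 place in the alphabet).
Second value goes 31, 40, 32, 41 → 33 (alternating steps +9, −8, +9, −8, …).
So the next point is <A,33>.

<A,33>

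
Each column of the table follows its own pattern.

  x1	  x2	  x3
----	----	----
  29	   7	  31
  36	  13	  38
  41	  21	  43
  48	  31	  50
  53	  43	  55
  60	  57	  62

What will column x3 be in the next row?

For the column x1, alternating steps +7, +5, +7, +5, …: 29, 36, 41, 48, 53, 60 → 65.
Column x3 — always 2 more than the column x1: 31, 38, 43, 50, 55, 62 → 67.

67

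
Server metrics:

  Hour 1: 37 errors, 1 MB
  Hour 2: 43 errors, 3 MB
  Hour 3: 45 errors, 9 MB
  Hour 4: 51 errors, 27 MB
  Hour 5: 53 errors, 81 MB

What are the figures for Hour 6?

59 errors, 243 MB

Errors: 37, 43, 45, 51, 53 → 59 (alternating steps +6, +2, +6, +2, …).
MB: 1, 3, 9, 27, 81 → 243 (×3 each step).
Combining the parts gives 59 errors, 243 MB.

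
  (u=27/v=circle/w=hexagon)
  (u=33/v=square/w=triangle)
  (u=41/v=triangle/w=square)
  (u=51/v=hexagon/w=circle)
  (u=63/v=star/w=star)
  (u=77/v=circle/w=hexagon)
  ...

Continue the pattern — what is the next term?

(u=93/v=square/w=triangle)

U: differences are 6, 8, 10, … (increasing by 2 each time); 27, 33, 41, 51, 63, 77 → 93.
V: repeats circle → square → triangle → hexagon → star; circle, square, triangle, hexagon, star, circle → square.
For the w, repeats hexagon → triangle → square → circle → star: hexagon, triangle, square, circle, star, hexagon → triangle.
So the next term is (u=93/v=square/w=triangle).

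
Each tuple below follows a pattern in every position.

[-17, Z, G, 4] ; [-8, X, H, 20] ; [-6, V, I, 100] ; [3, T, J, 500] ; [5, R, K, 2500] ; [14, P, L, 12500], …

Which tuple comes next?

[16, N, M, 62500]

First value: -17, -8, -6, 3, 5, 14 → 16 (alternating steps +9, +2, +9, +2, …).
First letter goes Z, X, V, T, R, P → N (letters move back 2 places in the alphabet).
Second letter goes G, H, I, J, K, L → M (letters move forward 1 place in the alphabet).
Fourth value: ×5 each step, so 4, 20, 100, 500, 2500, 12500 → 62500.
Putting it together: [16, N, M, 62500].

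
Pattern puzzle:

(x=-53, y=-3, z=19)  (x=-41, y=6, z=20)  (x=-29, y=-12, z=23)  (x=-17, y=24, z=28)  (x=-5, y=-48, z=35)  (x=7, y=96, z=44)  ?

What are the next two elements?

X — +12 each step: -53, -41, -29, -17, -5, 7 → 19 → 31.
Y: ×(-2) each step, so -3, 6, -12, 24, -48, 96 → -192 → 384.
Z goes 19, 20, 23, 28, 35, 44 → 55 → 68 (differences are 1, 3, 5, … (increasing by 2 each time)).
So the next two elements are (x=19, y=-192, z=55) and (x=31, y=384, z=68).

(x=19, y=-192, z=55), (x=31, y=384, z=68)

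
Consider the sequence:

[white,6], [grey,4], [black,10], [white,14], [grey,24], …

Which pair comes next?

Shade goes white, grey, black, white, grey → black (repeats white → grey → black).
Second value: each term is the sum of the two before it, so 6, 4, 10, 14, 24 → 38.
Putting it together: [black,38].

[black,38]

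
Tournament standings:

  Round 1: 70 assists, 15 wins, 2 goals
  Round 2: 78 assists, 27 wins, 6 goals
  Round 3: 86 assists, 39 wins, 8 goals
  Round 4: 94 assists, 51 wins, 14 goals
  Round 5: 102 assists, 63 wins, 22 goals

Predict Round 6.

Assists: 70, 78, 86, 94, 102 → 110 (+8 each step).
Wins: +12 each step, so 15, 27, 39, 51, 63 → 75.
Goals: each term is the sum of the two before it; 2, 6, 8, 14, 22 → 36.
Combining the parts gives 110 assists, 75 wins, 36 goals.

110 assists, 75 wins, 36 goals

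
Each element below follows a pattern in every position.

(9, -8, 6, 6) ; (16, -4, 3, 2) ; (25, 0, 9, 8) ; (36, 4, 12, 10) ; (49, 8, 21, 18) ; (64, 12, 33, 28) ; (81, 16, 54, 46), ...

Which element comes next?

First slot: perfect squares: 3², 4², 5², …; 9, 16, 25, 36, 49, 64, 81 → 100.
Second slot — +4 each step: -8, -4, 0, 4, 8, 12, 16 → 20.
Third slot: each term is the sum of the two before it, so 6, 3, 9, 12, 21, 33, 54 → 87.
Fourth slot: 6, 2, 8, 10, 18, 28, 46 → 74 (each term is the sum of the two before it).
Combining the parts gives (100, 20, 87, 74).

(100, 20, 87, 74)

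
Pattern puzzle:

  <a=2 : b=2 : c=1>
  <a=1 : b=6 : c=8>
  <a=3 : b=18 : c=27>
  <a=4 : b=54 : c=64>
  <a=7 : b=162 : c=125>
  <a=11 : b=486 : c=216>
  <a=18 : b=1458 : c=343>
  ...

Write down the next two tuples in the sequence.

<a=29 : b=4374 : c=512>, <a=47 : b=13122 : c=729>

A: each term is the sum of the two before it; 2, 1, 3, 4, 7, 11, 18 → 29 → 47.
B goes 2, 6, 18, 54, 162, 486, 1458 → 4374 → 13122 (×3 each step).
For the c, perfect cubes: 1³, 2³, 3³, …: 1, 8, 27, 64, 125, 216, 343 → 512 → 729.
Putting the parts together: <a=29 : b=4374 : c=512> and then <a=47 : b=13122 : c=729>.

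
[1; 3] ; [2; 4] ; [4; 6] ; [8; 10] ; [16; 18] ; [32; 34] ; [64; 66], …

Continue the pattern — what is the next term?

First slot: 1, 2, 4, 8, 16, 32, 64 → 128 (×2 each step).
Second slot: always 2 more than the first slot; 3, 4, 6, 10, 18, 34, 66 → 130.
Combining the parts gives [128; 130].

[128; 130]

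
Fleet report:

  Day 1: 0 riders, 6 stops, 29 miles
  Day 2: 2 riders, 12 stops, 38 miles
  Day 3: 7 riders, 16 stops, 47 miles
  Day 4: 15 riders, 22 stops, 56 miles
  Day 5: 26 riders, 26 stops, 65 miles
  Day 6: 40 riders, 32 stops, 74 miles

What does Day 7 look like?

Riders goes 0, 2, 7, 15, 26, 40 → 57 (differences are 2, 5, 8, … (increasing by 3 each time)).
Stops: alternating steps +6, +4, +6, +4, …, so 6, 12, 16, 22, 26, 32 → 36.
Miles: 29, 38, 47, 56, 65, 74 → 83 (+9 each step).
Putting it together: 57 riders, 36 stops, 83 miles.

57 riders, 36 stops, 83 miles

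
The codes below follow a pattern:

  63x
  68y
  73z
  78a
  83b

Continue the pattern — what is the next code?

First component — +5 each step: 63, 68, 73, 78, 83 → 88.
Letter — letters move forward 1 place in the alphabet, wrapping Z→A: x, y, z, a, b → c.
So the next code is 88c.

88c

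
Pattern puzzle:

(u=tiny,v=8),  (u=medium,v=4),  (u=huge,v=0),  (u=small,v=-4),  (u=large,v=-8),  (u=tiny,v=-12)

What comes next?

(u=medium,v=-16)

For the u, repeats tiny → medium → huge → small → large: tiny, medium, huge, small, large, tiny → medium.
V: −4 each step; 8, 4, 0, -4, -8, -12 → -16.
Combining the parts gives (u=medium,v=-16).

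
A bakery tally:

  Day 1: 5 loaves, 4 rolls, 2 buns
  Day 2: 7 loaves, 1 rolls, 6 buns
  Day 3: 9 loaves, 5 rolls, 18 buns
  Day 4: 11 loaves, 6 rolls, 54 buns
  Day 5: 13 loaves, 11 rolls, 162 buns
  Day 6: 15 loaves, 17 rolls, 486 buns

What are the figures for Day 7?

Loaves: 5, 7, 9, 11, 13, 15 → 17 (+2 each step).
Rolls: each term is the sum of the two before it, so 4, 1, 5, 6, 11, 17 → 28.
Buns — ×3 each step: 2, 6, 18, 54, 162, 486 → 1458.
Putting it together: 17 loaves, 28 rolls, 1458 buns.

17 loaves, 28 rolls, 1458 buns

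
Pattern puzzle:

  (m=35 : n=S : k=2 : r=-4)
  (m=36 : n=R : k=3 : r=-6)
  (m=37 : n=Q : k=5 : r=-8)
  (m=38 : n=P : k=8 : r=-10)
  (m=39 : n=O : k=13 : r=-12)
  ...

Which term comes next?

(m=40 : n=N : k=21 : r=-14)

M — +1 each step: 35, 36, 37, 38, 39 → 40.
N: S, R, Q, P, O → N (letters move back 1 place in the alphabet).
K: each term is the sum of the two before it, so 2, 3, 5, 8, 13 → 21.
R — −2 each step: -4, -6, -8, -10, -12 → -14.
Putting it together: (m=40 : n=N : k=21 : r=-14).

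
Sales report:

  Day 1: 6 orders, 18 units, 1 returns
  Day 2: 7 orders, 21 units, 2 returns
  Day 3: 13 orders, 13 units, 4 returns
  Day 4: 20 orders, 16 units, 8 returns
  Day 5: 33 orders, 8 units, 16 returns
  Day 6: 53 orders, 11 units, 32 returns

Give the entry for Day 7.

86 orders, 3 units, 64 returns

Orders: 6, 7, 13, 20, 33, 53 → 86 (each term is the sum of the two before it).
For the units, alternating steps +3, −8, +3, −8, …: 18, 21, 13, 16, 8, 11 → 3.
Returns: ×2 each step, so 1, 2, 4, 8, 16, 32 → 64.
So the next record is 86 orders, 3 units, 64 returns.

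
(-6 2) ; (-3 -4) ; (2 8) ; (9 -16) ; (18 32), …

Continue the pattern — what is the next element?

First part: differences are 3, 5, 7, … (increasing by 2 each time); -6, -3, 2, 9, 18 → 29.
Second part — ×(-2) each step: 2, -4, 8, -16, 32 → -64.
Combining the parts gives (29 -64).

(29 -64)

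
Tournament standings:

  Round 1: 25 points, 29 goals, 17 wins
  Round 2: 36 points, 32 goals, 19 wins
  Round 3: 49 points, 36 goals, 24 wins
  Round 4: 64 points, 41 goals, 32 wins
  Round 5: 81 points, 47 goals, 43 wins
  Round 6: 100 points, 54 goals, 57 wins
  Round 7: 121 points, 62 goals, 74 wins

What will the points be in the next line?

144

Points: perfect squares: 5², 6², 7², …, so 25, 36, 49, 64, 81, 100, 121 → 144.
Goals: differences are 3, 4, 5, … (increasing by 1 each time), so 29, 32, 36, 41, 47, 54, 62 → 71.
Wins: differences are 2, 5, 8, … (increasing by 3 each time), so 17, 19, 24, 32, 43, 57, 74 → 94.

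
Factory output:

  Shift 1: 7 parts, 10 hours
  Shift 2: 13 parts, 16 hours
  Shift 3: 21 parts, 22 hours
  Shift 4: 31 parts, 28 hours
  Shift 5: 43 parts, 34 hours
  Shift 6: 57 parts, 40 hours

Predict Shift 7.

Parts: 7, 13, 21, 31, 43, 57 → 73 (differences are 6, 8, 10, … (increasing by 2 each time)).
Hours goes 10, 16, 22, 28, 34, 40 → 46 (+6 each step).
So the next row is 73 parts, 46 hours.

73 parts, 46 hours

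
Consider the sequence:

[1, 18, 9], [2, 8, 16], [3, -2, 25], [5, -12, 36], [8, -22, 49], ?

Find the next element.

First value: each term is the sum of the two before it, so 1, 2, 3, 5, 8 → 13.
Second value: −10 each step, so 18, 8, -2, -12, -22 → -32.
Third value — perfect squares: 3², 4², 5², …: 9, 16, 25, 36, 49 → 64.
Putting it together: [13, -32, 64].

[13, -32, 64]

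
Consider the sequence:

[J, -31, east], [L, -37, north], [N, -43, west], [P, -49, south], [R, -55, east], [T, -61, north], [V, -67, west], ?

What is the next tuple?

[X, -73, south]

Letter goes J, L, N, P, R, T, V → X (letters move forward 2 places in the alphabet).
For the second entry, −6 each step: -31, -37, -43, -49, -55, -61, -67 → -73.
Direction goes east, north, west, south, east, north, west → south (repeats east → north → west → south).
Combining the parts gives [X, -73, south].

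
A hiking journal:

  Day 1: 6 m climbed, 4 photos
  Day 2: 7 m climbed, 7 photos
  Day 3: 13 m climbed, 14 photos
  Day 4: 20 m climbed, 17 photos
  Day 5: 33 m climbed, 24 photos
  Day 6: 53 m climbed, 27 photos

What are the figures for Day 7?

86 m climbed, 34 photos

M climbed goes 6, 7, 13, 20, 33, 53 → 86 (each term is the sum of the two before it).
For the photos, alternating steps +3, +7, +3, +7, …: 4, 7, 14, 17, 24, 27 → 34.
Putting it together: 86 m climbed, 34 photos.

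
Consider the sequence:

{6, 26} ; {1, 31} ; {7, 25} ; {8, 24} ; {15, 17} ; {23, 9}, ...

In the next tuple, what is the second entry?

-6

First entry — each term is the sum of the two before it: 6, 1, 7, 8, 15, 23 → 38.
Second entry: together with the first entry always sums to 32, so 26, 31, 25, 24, 17, 9 → -6.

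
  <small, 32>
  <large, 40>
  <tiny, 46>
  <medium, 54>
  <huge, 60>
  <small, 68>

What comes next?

Size: small, large, tiny, medium, huge, small → large (repeats small → large → tiny → medium → huge).
Second entry goes 32, 40, 46, 54, 60, 68 → 74 (alternating steps +8, +6, +8, +6, …).
Combining the parts gives <large, 74>.

<large, 74>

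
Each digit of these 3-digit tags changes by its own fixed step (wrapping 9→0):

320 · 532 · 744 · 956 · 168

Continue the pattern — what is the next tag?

370

First digit: +2 each step, mod 10, so 3, 5, 7, 9, 1 → 3.
Second digit: 2, 3, 4, 5, 6 → 7 (+1 each step, mod 10).
Third digit: 0, 2, 4, 6, 8 → 0 (+2 each step, mod 10).
Putting it together: 370.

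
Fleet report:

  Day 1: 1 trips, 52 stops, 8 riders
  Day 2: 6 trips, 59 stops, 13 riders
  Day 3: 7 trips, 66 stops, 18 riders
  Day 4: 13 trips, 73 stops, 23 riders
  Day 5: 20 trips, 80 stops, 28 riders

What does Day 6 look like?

33 trips, 87 stops, 33 riders

Trips goes 1, 6, 7, 13, 20 → 33 (each term is the sum of the two before it).
Stops: 52, 59, 66, 73, 80 → 87 (+7 each step).
Riders: +5 each step, so 8, 13, 18, 23, 28 → 33.
Putting it together: 33 trips, 87 stops, 33 riders.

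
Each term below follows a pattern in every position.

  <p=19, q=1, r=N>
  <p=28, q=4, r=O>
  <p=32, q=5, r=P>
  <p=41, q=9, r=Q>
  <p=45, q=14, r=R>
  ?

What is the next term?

P: 19, 28, 32, 41, 45 → 54 (alternating steps +9, +4, +9, +4, …).
Q: each term is the sum of the two before it; 1, 4, 5, 9, 14 → 23.
For the r, letters move forward 1 place in the alphabet: N, O, P, Q, R → S.
So the next term is <p=54, q=23, r=S>.

<p=54, q=23, r=S>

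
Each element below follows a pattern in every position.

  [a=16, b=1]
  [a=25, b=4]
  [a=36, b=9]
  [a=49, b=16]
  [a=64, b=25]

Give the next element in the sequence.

A goes 16, 25, 36, 49, 64 → 81 (perfect squares: 4², 5², 6², …).
B: perfect squares: 1², 2², 3², …, so 1, 4, 9, 16, 25 → 36.
Putting it together: [a=81, b=36].

[a=81, b=36]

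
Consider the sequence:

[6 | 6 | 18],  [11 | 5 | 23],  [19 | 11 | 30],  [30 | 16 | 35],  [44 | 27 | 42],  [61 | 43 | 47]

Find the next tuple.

[81 | 70 | 54]

First component — differences are 5, 8, 11, … (increasing by 3 each time): 6, 11, 19, 30, 44, 61 → 81.
Second component — each term is the sum of the two before it: 6, 5, 11, 16, 27, 43 → 70.
Third component goes 18, 23, 30, 35, 42, 47 → 54 (alternating steps +5, +7, +5, +7, …).
Combining the parts gives [81 | 70 | 54].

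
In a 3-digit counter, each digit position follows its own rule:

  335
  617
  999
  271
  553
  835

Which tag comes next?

117

First digit — +3 each step, mod 10: 3, 6, 9, 2, 5, 8 → 1.
Second digit: −2 each step, mod 10; 3, 1, 9, 7, 5, 3 → 1.
Third digit: +2 each step, mod 10, so 5, 7, 9, 1, 3, 5 → 7.
Putting it together: 117.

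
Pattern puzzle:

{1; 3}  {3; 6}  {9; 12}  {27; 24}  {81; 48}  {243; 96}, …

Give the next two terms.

First slot: ×3 each step, so 1, 3, 9, 27, 81, 243 → 729 → 2187.
Second slot: 3, 6, 12, 24, 48, 96 → 192 → 384 (×2 each step).
So the next two terms are {729; 192} and {2187; 384}.

{729; 192}, {2187; 384}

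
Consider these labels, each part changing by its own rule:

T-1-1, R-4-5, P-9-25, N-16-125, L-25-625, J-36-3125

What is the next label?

Letter: T, R, P, N, L, J → H (letters move back 2 places in the alphabet).
Second component goes 1, 4, 9, 16, 25, 36 → 49 (perfect squares: 1², 2², 3², …).
Third component: ×5 each step; 1, 5, 25, 125, 625, 3125 → 15625.
Putting it together: H-49-15625.

H-49-15625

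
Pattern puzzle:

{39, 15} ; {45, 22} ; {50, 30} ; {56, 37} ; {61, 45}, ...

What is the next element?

First value: alternating steps +6, +5, +6, +5, …, so 39, 45, 50, 56, 61 → 67.
Second value: 15, 22, 30, 37, 45 → 52 (alternating steps +7, +8, +7, +8, …).
Combining the parts gives {67, 52}.

{67, 52}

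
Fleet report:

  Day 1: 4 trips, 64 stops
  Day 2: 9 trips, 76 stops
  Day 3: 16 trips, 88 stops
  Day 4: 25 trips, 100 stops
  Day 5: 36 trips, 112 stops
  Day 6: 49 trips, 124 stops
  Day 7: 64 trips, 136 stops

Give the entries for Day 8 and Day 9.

81 trips, 148 stops; 100 trips, 160 stops

Trips: perfect squares: 2², 3², 4², …, so 4, 9, 16, 25, 36, 49, 64 → 81 → 100.
Stops goes 64, 76, 88, 100, 112, 124, 136 → 148 → 160 (+12 each step).
Putting the parts together: 81 trips, 148 stops and then 100 trips, 160 stops.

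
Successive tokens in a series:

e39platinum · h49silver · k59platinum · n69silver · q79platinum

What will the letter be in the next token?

Letter — letters move forward 3 places in the alphabet: e, h, k, n, q → t.

t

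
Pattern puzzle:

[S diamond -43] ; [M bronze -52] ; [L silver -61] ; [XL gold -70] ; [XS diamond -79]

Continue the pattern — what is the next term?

[S bronze -88]

Size goes S, M, L, XL, XS → S (runs through clothing sizes XS→XL).
Rank: repeats diamond → bronze → silver → gold; diamond, bronze, silver, gold, diamond → bronze.
Third coordinate: −9 each step; -43, -52, -61, -70, -79 → -88.
So the next term is [S bronze -88].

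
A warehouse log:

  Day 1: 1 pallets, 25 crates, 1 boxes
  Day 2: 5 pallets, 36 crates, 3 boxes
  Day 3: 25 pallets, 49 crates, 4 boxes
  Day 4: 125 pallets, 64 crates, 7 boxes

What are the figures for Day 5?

Pallets — ×5 each step: 1, 5, 25, 125 → 625.
Crates: 25, 36, 49, 64 → 81 (perfect squares: 5², 6², 7², …).
Boxes goes 1, 3, 4, 7 → 11 (each term is the sum of the two before it).
Combining the parts gives 625 pallets, 81 crates, 11 boxes.

625 pallets, 81 crates, 11 boxes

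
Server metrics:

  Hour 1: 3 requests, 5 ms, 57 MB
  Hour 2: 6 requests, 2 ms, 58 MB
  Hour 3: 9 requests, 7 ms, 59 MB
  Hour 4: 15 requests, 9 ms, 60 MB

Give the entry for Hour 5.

24 requests, 16 ms, 61 MB

For the requests, each term is the sum of the two before it: 3, 6, 9, 15 → 24.
Ms: each term is the sum of the two before it; 5, 2, 7, 9 → 16.
MB: +1 each step; 57, 58, 59, 60 → 61.
So the next line is 24 requests, 16 ms, 61 MB.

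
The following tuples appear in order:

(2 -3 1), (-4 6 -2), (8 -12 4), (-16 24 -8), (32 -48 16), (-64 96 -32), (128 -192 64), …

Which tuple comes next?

(-256 384 -128)

First slot — ×(-2) each step: 2, -4, 8, -16, 32, -64, 128 → -256.
Second slot: ×(-2) each step; -3, 6, -12, 24, -48, 96, -192 → 384.
Third slot: ×(-2) each step, so 1, -2, 4, -8, 16, -32, 64 → -128.
Putting it together: (-256 384 -128).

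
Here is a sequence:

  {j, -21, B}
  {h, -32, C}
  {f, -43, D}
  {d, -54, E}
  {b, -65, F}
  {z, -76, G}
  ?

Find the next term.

First letter goes j, h, f, d, b, z → x (letters move back 2 places in the alphabet, wrapping A→Z).
Second slot: −11 each step, so -21, -32, -43, -54, -65, -76 → -87.
Second letter: B, C, D, E, F, G → H (letters move forward 1 place in the alphabet).
So the next term is {x, -87, H}.

{x, -87, H}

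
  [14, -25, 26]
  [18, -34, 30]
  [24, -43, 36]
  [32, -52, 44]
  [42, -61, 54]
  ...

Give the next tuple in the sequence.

For the first component, differences are 4, 6, 8, … (increasing by 2 each time): 14, 18, 24, 32, 42 → 54.
Second component: -25, -34, -43, -52, -61 → -70 (−9 each step).
Third component: always 12 more than the first component; 26, 30, 36, 44, 54 → 66.
Putting it together: [54, -70, 66].

[54, -70, 66]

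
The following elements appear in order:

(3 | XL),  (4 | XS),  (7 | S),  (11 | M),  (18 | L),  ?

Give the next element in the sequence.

First coordinate goes 3, 4, 7, 11, 18 → 29 (each term is the sum of the two before it).
Size: runs through clothing sizes XS→XL; XL, XS, S, M, L → XL.
Combining the parts gives (29 | XL).

(29 | XL)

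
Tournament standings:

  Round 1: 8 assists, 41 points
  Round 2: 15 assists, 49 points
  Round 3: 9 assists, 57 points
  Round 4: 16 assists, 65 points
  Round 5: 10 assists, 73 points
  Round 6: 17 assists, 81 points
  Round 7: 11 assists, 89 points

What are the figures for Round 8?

18 assists, 97 points

Assists — alternating steps +7, −6, +7, −6, …: 8, 15, 9, 16, 10, 17, 11 → 18.
Points: +8 each step; 41, 49, 57, 65, 73, 81, 89 → 97.
So the next line is 18 assists, 97 points.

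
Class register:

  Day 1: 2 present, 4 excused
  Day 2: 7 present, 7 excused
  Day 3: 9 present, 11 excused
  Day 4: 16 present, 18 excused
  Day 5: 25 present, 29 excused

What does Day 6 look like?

41 present, 47 excused

Present: each term is the sum of the two before it; 2, 7, 9, 16, 25 → 41.
Excused: 4, 7, 11, 18, 29 → 47 (each term is the sum of the two before it).
So the next line is 41 present, 47 excused.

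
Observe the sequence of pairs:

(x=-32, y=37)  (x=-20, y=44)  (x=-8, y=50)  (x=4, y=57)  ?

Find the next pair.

X: -32, -20, -8, 4 → 16 (+12 each step).
Y: alternating steps +7, +6, +7, +6, …, so 37, 44, 50, 57 → 63.
Putting it together: (x=16, y=63).

(x=16, y=63)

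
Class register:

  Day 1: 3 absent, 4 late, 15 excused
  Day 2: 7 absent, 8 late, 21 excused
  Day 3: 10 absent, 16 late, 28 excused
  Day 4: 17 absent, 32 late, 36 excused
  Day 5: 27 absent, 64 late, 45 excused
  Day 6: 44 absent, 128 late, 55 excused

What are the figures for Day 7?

71 absent, 256 late, 66 excused

Absent: each term is the sum of the two before it, so 3, 7, 10, 17, 27, 44 → 71.
For the late, ×2 each step: 4, 8, 16, 32, 64, 128 → 256.
Excused goes 15, 21, 28, 36, 45, 55 → 66 (differences are 6, 7, 8, … (increasing by 1 each time)).
Combining the parts gives 71 absent, 256 late, 66 excused.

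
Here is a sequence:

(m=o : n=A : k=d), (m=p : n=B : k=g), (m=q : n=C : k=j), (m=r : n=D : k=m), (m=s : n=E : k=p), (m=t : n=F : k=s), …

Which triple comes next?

M: o, p, q, r, s, t → u (letters move forward 1 place in the alphabet).
For the n, letters move forward 1 place in the alphabet: A, B, C, D, E, F → G.
K goes d, g, j, m, p, s → v (letters move forward 3 places in the alphabet).
Putting it together: (m=u : n=G : k=v).

(m=u : n=G : k=v)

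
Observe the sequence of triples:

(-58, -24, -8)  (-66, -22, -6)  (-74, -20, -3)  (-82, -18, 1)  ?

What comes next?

First entry: −8 each step; -58, -66, -74, -82 → -90.
For the second entry, +2 each step: -24, -22, -20, -18 → -16.
Third entry: -8, -6, -3, 1 → 6 (differences are 2, 3, 4, … (increasing by 1 each time)).
Combining the parts gives (-90, -16, 6).

(-90, -16, 6)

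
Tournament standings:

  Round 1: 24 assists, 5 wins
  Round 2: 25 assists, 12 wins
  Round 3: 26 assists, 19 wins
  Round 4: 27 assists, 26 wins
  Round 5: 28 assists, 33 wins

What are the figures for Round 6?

Assists: +1 each step, so 24, 25, 26, 27, 28 → 29.
Wins: +7 each step, so 5, 12, 19, 26, 33 → 40.
Combining the parts gives 29 assists, 40 wins.

29 assists, 40 wins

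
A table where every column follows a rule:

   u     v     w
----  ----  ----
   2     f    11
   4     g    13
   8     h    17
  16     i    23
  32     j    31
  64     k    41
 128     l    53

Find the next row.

256  m  67

Column u: ×2 each step, so 2, 4, 8, 16, 32, 64, 128 → 256.
Column v: letters move forward 1 place in the alphabet, so f, g, h, i, j, k, l → m.
Column w — differences are 2, 4, 6, … (increasing by 2 each time): 11, 13, 17, 23, 31, 41, 53 → 67.
Combining the parts gives 256  m  67.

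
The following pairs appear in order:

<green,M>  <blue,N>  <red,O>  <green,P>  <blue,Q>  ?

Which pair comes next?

<red,R>

For the colour, repeats green → blue → red: green, blue, red, green, blue → red.
Letter goes M, N, O, P, Q → R (letters move forward 1 place in the alphabet).
Putting it together: <red,R>.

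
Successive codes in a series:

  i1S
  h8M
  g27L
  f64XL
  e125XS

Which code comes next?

Letter — letters move back 1 place in the alphabet: i, h, g, f, e → d.
Second component: perfect cubes: 1³, 2³, 3³, …, so 1, 8, 27, 64, 125 → 216.
Size goes S, M, L, XL, XS → S (runs through clothing sizes XS→XL).
Combining the parts gives d216S.

d216S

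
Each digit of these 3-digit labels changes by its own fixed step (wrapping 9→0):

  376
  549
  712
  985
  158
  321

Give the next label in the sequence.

594

First digit: +2 each step, mod 10; 3, 5, 7, 9, 1, 3 → 5.
Second digit: −3 each step, mod 10; 7, 4, 1, 8, 5, 2 → 9.
Third digit — +3 each step, mod 10: 6, 9, 2, 5, 8, 1 → 4.
Putting it together: 594.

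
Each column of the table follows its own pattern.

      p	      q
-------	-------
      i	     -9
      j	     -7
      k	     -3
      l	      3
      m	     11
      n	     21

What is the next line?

Column p: letters move forward 1 place in the alphabet; i, j, k, l, m, n → o.
Column q: differences are 2, 4, 6, … (increasing by 2 each time); -9, -7, -3, 3, 11, 21 → 33.
Putting it together: o  33.

o  33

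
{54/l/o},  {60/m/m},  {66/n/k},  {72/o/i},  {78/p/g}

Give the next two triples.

{84/q/e}, {90/r/c}

First coordinate — +6 each step: 54, 60, 66, 72, 78 → 84 → 90.
First letter — letters move forward 1 place in the alphabet: l, m, n, o, p → q → r.
For the second letter, letters move back 2 places in the alphabet: o, m, k, i, g → e → c.
So the next two triples are {84/q/e} and {90/r/c}.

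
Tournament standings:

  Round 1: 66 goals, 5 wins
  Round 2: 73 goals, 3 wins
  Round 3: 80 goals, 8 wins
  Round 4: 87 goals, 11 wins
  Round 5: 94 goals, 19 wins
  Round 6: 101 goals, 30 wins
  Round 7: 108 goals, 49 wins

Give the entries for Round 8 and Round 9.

Goals goes 66, 73, 80, 87, 94, 101, 108 → 115 → 122 (+7 each step).
Wins — each term is the sum of the two before it: 5, 3, 8, 11, 19, 30, 49 → 79 → 128.
So the next two lines are 115 goals, 79 wins and 122 goals, 128 wins.

115 goals, 79 wins; 122 goals, 128 wins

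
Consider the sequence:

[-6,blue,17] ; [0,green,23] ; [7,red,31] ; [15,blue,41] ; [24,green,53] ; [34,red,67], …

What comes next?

For the first coordinate, differences are 6, 7, 8, … (increasing by 1 each time): -6, 0, 7, 15, 24, 34 → 45.
Colour: repeats blue → green → red, so blue, green, red, blue, green, red → blue.
Third coordinate: differences are 6, 8, 10, … (increasing by 2 each time), so 17, 23, 31, 41, 53, 67 → 83.
So the next tuple is [45,blue,83].

[45,blue,83]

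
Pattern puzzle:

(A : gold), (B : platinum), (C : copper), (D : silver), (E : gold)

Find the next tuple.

Letter — letters move forward 1 place in the alphabet: A, B, C, D, E → F.
Metal goes gold, platinum, copper, silver, gold → platinum (repeats gold → platinum → copper → silver).
Combining the parts gives (F : platinum).

(F : platinum)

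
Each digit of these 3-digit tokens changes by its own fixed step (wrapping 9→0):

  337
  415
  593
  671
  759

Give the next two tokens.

First digit — +1 each step, mod 10: 3, 4, 5, 6, 7 → 8 → 9.
Second digit: 3, 1, 9, 7, 5 → 3 → 1 (−2 each step, mod 10).
For the third digit, −2 each step, mod 10: 7, 5, 3, 1, 9 → 7 → 5.
So the next two tokens are 837 and 915.

837 then 915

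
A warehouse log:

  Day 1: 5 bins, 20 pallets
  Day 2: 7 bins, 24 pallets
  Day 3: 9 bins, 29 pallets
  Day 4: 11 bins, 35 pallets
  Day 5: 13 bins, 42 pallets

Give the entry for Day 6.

Bins goes 5, 7, 9, 11, 13 → 15 (+2 each step).
Pallets: 20, 24, 29, 35, 42 → 50 (differences are 4, 5, 6, … (increasing by 1 each time)).
So the next record is 15 bins, 50 pallets.

15 bins, 50 pallets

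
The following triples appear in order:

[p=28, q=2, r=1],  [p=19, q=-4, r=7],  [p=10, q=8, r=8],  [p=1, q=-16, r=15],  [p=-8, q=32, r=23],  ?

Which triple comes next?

P: −9 each step; 28, 19, 10, 1, -8 → -17.
Q: ×(-2) each step, so 2, -4, 8, -16, 32 → -64.
R: each term is the sum of the two before it; 1, 7, 8, 15, 23 → 38.
Putting it together: [p=-17, q=-64, r=38].

[p=-17, q=-64, r=38]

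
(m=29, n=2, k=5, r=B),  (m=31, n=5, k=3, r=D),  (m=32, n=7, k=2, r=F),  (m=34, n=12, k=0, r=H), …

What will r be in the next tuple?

R goes B, D, F, H → J (letters move forward 2 places in the alphabet).

J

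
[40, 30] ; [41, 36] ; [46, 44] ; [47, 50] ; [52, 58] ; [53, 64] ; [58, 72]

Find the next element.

First part: alternating steps +1, +5, +1, +5, …; 40, 41, 46, 47, 52, 53, 58 → 59.
Second part: alternating steps +6, +8, +6, +8, …, so 30, 36, 44, 50, 58, 64, 72 → 78.
Putting it together: [59, 78].

[59, 78]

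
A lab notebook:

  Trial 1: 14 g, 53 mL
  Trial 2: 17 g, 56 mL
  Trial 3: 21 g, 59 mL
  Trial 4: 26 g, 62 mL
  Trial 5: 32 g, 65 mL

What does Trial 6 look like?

G: differences are 3, 4, 5, … (increasing by 1 each time); 14, 17, 21, 26, 32 → 39.
ML: +3 each step, so 53, 56, 59, 62, 65 → 68.
Putting it together: 39 g, 68 mL.

39 g, 68 mL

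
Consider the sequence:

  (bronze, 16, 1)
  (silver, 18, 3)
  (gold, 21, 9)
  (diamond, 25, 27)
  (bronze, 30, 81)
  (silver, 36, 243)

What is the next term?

Rank — repeats bronze → silver → gold → diamond: bronze, silver, gold, diamond, bronze, silver → gold.
Second component: differences are 2, 3, 4, … (increasing by 1 each time), so 16, 18, 21, 25, 30, 36 → 43.
Third component: ×3 each step, so 1, 3, 9, 27, 81, 243 → 729.
Combining the parts gives (gold, 43, 729).

(gold, 43, 729)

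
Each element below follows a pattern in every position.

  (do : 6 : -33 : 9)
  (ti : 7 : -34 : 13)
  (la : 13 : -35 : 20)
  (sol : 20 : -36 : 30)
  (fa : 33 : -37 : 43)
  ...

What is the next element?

(mi : 53 : -38 : 59)

For the note, runs backward through the solfège scale do→ti: do, ti, la, sol, fa → mi.
Second coordinate — each term is the sum of the two before it: 6, 7, 13, 20, 33 → 53.
Third coordinate: -33, -34, -35, -36, -37 → -38 (−1 each step).
Fourth coordinate goes 9, 13, 20, 30, 43 → 59 (differences are 4, 7, 10, … (increasing by 3 each time)).
So the next element is (mi : 53 : -38 : 59).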